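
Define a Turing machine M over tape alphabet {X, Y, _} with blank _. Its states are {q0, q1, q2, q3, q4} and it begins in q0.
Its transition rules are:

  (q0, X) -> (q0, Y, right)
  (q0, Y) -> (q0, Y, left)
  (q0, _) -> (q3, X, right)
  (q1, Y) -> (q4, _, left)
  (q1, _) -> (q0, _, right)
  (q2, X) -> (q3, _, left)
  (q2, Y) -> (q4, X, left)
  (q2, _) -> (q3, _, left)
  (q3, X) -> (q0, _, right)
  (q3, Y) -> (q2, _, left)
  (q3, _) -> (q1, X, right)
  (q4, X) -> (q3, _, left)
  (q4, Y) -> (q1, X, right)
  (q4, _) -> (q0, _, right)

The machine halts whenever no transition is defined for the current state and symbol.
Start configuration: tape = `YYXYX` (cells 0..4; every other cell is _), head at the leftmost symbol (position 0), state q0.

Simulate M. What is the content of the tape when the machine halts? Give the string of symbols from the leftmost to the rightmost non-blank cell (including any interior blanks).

XX__XXX

state=q0 head=0 tape=__[Y]YXYX   (q0,Y)→(q0,Y,left)
state=q0 head=-1 tape=_[_]YYXYX   (q0,_)→(q3,X,right)
state=q3 head=0 tape=_X[Y]YXYX   (q3,Y)→(q2,_,left)
state=q2 head=-1 tape=_[X]_YXYX   (q2,X)→(q3,_,left)
state=q3 head=-2 tape=[_]__YXYX   (q3,_)→(q1,X,right)
state=q1 head=-1 tape=X[_]_YXYX   (q1,_)→(q0,_,right)
state=q0 head=0 tape=X_[_]YXYX   (q0,_)→(q3,X,right)
state=q3 head=1 tape=X_X[Y]XYX   (q3,Y)→(q2,_,left)
state=q2 head=0 tape=X_[X]_XYX   (q2,X)→(q3,_,left)
state=q3 head=-1 tape=X[_]__XYX   (q3,_)→(q1,X,right)
state=q1 head=0 tape=XX[_]_XYX   (q1,_)→(q0,_,right)
state=q0 head=1 tape=XX_[_]XYX   (q0,_)→(q3,X,right)
state=q3 head=2 tape=XX_X[X]YX   (q3,X)→(q0,_,right)
state=q0 head=3 tape=XX_X_[Y]X   (q0,Y)→(q0,Y,left)
state=q0 head=2 tape=XX_X[_]YX   (q0,_)→(q3,X,right)
state=q3 head=3 tape=XX_XX[Y]X   (q3,Y)→(q2,_,left)
state=q2 head=2 tape=XX_X[X]_X   (q2,X)→(q3,_,left)
state=q3 head=1 tape=XX_[X]__X   (q3,X)→(q0,_,right)
state=q0 head=2 tape=XX__[_]_X   (q0,_)→(q3,X,right)
state=q3 head=3 tape=XX__X[_]X   (q3,_)→(q1,X,right)
state=q1 head=4 tape=XX__XX[X]
The non-blank tape span at halt is XX__XXX.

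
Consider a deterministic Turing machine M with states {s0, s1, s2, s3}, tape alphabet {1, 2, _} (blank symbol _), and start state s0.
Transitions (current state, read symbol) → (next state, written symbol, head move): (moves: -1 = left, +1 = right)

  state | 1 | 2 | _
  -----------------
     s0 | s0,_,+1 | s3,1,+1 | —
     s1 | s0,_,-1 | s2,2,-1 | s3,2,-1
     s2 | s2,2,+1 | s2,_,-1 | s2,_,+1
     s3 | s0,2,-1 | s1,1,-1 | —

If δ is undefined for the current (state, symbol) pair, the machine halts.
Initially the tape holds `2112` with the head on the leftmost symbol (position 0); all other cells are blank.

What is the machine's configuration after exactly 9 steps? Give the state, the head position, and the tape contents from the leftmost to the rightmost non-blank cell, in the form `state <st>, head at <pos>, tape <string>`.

state=s0 head=0 tape=[2]112   (s0,2)→(s3,1,+1)
state=s3 head=1 tape=1[1]12   (s3,1)→(s0,2,-1)
state=s0 head=0 tape=[1]212   (s0,1)→(s0,_,+1)
state=s0 head=1 tape=_[2]12   (s0,2)→(s3,1,+1)
state=s3 head=2 tape=_1[1]2   (s3,1)→(s0,2,-1)
state=s0 head=1 tape=_[1]22   (s0,1)→(s0,_,+1)
state=s0 head=2 tape=__[2]2   (s0,2)→(s3,1,+1)
state=s3 head=3 tape=__1[2]   (s3,2)→(s1,1,-1)
state=s1 head=2 tape=__[1]1   (s1,1)→(s0,_,-1)
state=s0 head=1 tape=_[_]_1
After 9 steps: state s0, head at 1, tape 1.

state s0, head at 1, tape 1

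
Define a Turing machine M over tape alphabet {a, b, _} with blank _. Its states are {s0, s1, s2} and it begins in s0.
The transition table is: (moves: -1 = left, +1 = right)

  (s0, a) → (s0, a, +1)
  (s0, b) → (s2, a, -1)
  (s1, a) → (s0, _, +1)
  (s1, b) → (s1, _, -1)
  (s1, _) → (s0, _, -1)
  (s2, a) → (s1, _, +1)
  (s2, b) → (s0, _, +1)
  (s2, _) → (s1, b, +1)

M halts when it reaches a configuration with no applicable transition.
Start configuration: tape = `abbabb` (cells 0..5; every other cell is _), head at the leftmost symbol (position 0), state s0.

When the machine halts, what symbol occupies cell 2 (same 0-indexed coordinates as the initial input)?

_

state=s0 head=0 tape=[a]bbabb_   (s0,a)→(s0,a,+1)
state=s0 head=1 tape=a[b]babb_   (s0,b)→(s2,a,-1)
state=s2 head=0 tape=[a]ababb_   (s2,a)→(s1,_,+1)
state=s1 head=1 tape=_[a]babb_   (s1,a)→(s0,_,+1)
state=s0 head=2 tape=__[b]abb_   (s0,b)→(s2,a,-1)
state=s2 head=1 tape=_[_]aabb_   (s2,_)→(s1,b,+1)
state=s1 head=2 tape=_b[a]abb_   (s1,a)→(s0,_,+1)
state=s0 head=3 tape=_b_[a]bb_   (s0,a)→(s0,a,+1)
state=s0 head=4 tape=_b_a[b]b_   (s0,b)→(s2,a,-1)
state=s2 head=3 tape=_b_[a]ab_   (s2,a)→(s1,_,+1)
state=s1 head=4 tape=_b__[a]b_   (s1,a)→(s0,_,+1)
state=s0 head=5 tape=_b___[b]_   (s0,b)→(s2,a,-1)
state=s2 head=4 tape=_b__[_]a_   (s2,_)→(s1,b,+1)
state=s1 head=5 tape=_b__b[a]_   (s1,a)→(s0,_,+1)
state=s0 head=6 tape=_b__b_[_]
Cell 2 holds _ when M halts.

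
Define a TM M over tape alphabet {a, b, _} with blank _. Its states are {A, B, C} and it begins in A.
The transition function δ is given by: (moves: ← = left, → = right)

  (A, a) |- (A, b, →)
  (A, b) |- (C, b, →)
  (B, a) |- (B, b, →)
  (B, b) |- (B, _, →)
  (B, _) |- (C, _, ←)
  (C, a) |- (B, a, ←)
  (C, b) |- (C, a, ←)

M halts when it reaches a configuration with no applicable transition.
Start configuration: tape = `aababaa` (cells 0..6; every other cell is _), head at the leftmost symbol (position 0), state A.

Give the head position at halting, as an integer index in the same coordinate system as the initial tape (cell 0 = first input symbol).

A | [a]ababaa_   read a → write b, move →, go to A
A | b[a]babaa_   read a → write b, move →, go to A
A | bb[b]abaa_   read b → write b, move →, go to C
C | bbb[a]baa_   read a → write a, move ←, go to B
B | bb[b]abaa_   read b → write _, move →, go to B
B | bb_[a]baa_   read a → write b, move →, go to B
B | bb_b[b]aa_   read b → write _, move →, go to B
B | bb_b_[a]a_   read a → write b, move →, go to B
B | bb_b_b[a]_   read a → write b, move →, go to B
B | bb_b_bb[_]   read _ → write _, move ←, go to C
C | bb_b_b[b]_   read b → write a, move ←, go to C
C | bb_b_[b]a_   read b → write a, move ←, go to C
C | bb_b[_]aa_
At halt the head is at cell 4.

4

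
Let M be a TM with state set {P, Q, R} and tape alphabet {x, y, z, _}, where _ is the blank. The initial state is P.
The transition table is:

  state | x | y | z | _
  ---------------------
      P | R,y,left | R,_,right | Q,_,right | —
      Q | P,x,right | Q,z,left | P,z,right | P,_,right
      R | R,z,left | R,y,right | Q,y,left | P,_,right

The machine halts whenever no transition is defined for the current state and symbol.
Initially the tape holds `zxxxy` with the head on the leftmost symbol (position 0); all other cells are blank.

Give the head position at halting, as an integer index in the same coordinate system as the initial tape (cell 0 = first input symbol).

state=P head=0 tape=[z]xxxy__   (P,z)→(Q,_,right)
state=Q head=1 tape=_[x]xxy__   (Q,x)→(P,x,right)
state=P head=2 tape=_x[x]xy__   (P,x)→(R,y,left)
state=R head=1 tape=_[x]yxy__   (R,x)→(R,z,left)
state=R head=0 tape=[_]zyxy__   (R,_)→(P,_,right)
state=P head=1 tape=_[z]yxy__   (P,z)→(Q,_,right)
state=Q head=2 tape=__[y]xy__   (Q,y)→(Q,z,left)
state=Q head=1 tape=_[_]zxy__   (Q,_)→(P,_,right)
state=P head=2 tape=__[z]xy__   (P,z)→(Q,_,right)
state=Q head=3 tape=___[x]y__   (Q,x)→(P,x,right)
state=P head=4 tape=___x[y]__   (P,y)→(R,_,right)
state=R head=5 tape=___x_[_]_   (R,_)→(P,_,right)
state=P head=6 tape=___x__[_]
At halt the head is at cell 6.

6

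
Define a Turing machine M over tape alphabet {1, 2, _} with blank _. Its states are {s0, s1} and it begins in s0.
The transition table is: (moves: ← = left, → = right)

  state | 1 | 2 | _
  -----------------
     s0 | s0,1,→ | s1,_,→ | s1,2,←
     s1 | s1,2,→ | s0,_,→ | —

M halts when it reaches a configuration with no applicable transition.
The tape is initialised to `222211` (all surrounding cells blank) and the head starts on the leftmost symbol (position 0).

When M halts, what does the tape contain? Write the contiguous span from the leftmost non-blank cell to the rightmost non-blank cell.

12_2

state=s0 head=0 tape=[2]22211__   (s0,2)→(s1,_,→)
state=s1 head=1 tape=_[2]2211__   (s1,2)→(s0,_,→)
state=s0 head=2 tape=__[2]211__   (s0,2)→(s1,_,→)
state=s1 head=3 tape=___[2]11__   (s1,2)→(s0,_,→)
state=s0 head=4 tape=____[1]1__   (s0,1)→(s0,1,→)
state=s0 head=5 tape=____1[1]__   (s0,1)→(s0,1,→)
state=s0 head=6 tape=____11[_]_   (s0,_)→(s1,2,←)
state=s1 head=5 tape=____1[1]2_   (s1,1)→(s1,2,→)
state=s1 head=6 tape=____12[2]_   (s1,2)→(s0,_,→)
state=s0 head=7 tape=____12_[_]   (s0,_)→(s1,2,←)
state=s1 head=6 tape=____12[_]2
The non-blank tape span at halt is 12_2.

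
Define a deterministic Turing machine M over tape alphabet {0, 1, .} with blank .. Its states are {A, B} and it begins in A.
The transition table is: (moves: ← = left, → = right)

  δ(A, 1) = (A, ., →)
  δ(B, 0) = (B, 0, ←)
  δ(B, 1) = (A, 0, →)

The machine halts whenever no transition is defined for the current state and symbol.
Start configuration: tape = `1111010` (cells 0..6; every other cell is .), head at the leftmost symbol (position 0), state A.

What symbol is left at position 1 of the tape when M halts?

A | [1]111010   read 1 → write ., move →, go to A
A | .[1]11010   read 1 → write ., move →, go to A
A | ..[1]1010   read 1 → write ., move →, go to A
A | ...[1]010   read 1 → write ., move →, go to A
A | ....[0]10
Cell 1 holds . when M halts.

.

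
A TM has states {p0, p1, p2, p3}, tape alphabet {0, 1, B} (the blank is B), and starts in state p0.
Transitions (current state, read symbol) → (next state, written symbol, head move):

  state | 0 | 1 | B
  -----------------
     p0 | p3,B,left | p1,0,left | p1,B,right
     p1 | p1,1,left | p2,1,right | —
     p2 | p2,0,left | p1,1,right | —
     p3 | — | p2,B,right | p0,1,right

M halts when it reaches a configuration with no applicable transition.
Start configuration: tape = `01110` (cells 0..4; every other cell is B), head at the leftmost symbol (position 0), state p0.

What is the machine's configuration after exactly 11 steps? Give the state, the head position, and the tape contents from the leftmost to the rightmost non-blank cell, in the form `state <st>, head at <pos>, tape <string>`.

p0 | B[0]1110B   read 0 → write B, move left, go to p3
p3 | [B]B1110B   read B → write 1, move right, go to p0
p0 | 1[B]1110B   read B → write B, move right, go to p1
p1 | 1B[1]110B   read 1 → write 1, move right, go to p2
p2 | 1B1[1]10B   read 1 → write 1, move right, go to p1
p1 | 1B11[1]0B   read 1 → write 1, move right, go to p2
p2 | 1B111[0]B   read 0 → write 0, move left, go to p2
p2 | 1B11[1]0B   read 1 → write 1, move right, go to p1
p1 | 1B111[0]B   read 0 → write 1, move left, go to p1
p1 | 1B11[1]1B   read 1 → write 1, move right, go to p2
p2 | 1B111[1]B   read 1 → write 1, move right, go to p1
p1 | 1B1111[B]
After 11 steps: state p1, head at 5, tape 1B1111.

state p1, head at 5, tape 1B1111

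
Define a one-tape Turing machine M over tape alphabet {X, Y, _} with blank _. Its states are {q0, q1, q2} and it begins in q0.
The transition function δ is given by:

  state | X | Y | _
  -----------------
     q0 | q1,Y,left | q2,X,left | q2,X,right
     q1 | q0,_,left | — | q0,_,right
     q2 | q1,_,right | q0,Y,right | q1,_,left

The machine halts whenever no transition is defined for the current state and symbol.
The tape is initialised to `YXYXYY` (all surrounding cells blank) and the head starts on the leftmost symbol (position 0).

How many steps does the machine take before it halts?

20

state=q0 head=0 tape=___[Y]XYXYY   (q0,Y)→(q2,X,left)
state=q2 head=-1 tape=__[_]XXYXYY   (q2,_)→(q1,_,left)
state=q1 head=-2 tape=_[_]_XXYXYY   (q1,_)→(q0,_,right)
state=q0 head=-1 tape=__[_]XXYXYY   (q0,_)→(q2,X,right)
state=q2 head=0 tape=__X[X]XYXYY   (q2,X)→(q1,_,right)
state=q1 head=1 tape=__X_[X]YXYY   (q1,X)→(q0,_,left)
state=q0 head=0 tape=__X[_]_YXYY   (q0,_)→(q2,X,right)
state=q2 head=1 tape=__XX[_]YXYY   (q2,_)→(q1,_,left)
state=q1 head=0 tape=__X[X]_YXYY   (q1,X)→(q0,_,left)
state=q0 head=-1 tape=__[X]__YXYY   (q0,X)→(q1,Y,left)
state=q1 head=-2 tape=_[_]Y__YXYY   (q1,_)→(q0,_,right)
state=q0 head=-1 tape=__[Y]__YXYY   (q0,Y)→(q2,X,left)
state=q2 head=-2 tape=_[_]X__YXYY   (q2,_)→(q1,_,left)
state=q1 head=-3 tape=[_]_X__YXYY   (q1,_)→(q0,_,right)
state=q0 head=-2 tape=_[_]X__YXYY   (q0,_)→(q2,X,right)
state=q2 head=-1 tape=_X[X]__YXYY   (q2,X)→(q1,_,right)
state=q1 head=0 tape=_X_[_]_YXYY   (q1,_)→(q0,_,right)
state=q0 head=1 tape=_X__[_]YXYY   (q0,_)→(q2,X,right)
state=q2 head=2 tape=_X__X[Y]XYY   (q2,Y)→(q0,Y,right)
state=q0 head=3 tape=_X__XY[X]YY   (q0,X)→(q1,Y,left)
state=q1 head=2 tape=_X__X[Y]YYY
M halts after 20 transitions.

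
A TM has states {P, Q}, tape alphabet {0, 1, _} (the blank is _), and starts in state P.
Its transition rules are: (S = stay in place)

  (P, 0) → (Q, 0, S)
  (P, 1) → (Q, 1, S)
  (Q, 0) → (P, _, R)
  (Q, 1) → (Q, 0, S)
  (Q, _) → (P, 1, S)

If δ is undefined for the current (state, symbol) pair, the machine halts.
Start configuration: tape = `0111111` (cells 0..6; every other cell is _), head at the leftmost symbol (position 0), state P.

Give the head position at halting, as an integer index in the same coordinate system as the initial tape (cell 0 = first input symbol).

7

P | [0]111111_   read 0 → write 0, move S, go to Q
Q | [0]111111_   read 0 → write _, move R, go to P
P | _[1]11111_   read 1 → write 1, move S, go to Q
Q | _[1]11111_   read 1 → write 0, move S, go to Q
Q | _[0]11111_   read 0 → write _, move R, go to P
P | __[1]1111_   read 1 → write 1, move S, go to Q
Q | __[1]1111_   read 1 → write 0, move S, go to Q
Q | __[0]1111_   read 0 → write _, move R, go to P
P | ___[1]111_   read 1 → write 1, move S, go to Q
Q | ___[1]111_   read 1 → write 0, move S, go to Q
Q | ___[0]111_   read 0 → write _, move R, go to P
P | ____[1]11_   read 1 → write 1, move S, go to Q
Q | ____[1]11_   read 1 → write 0, move S, go to Q
Q | ____[0]11_   read 0 → write _, move R, go to P
P | _____[1]1_   read 1 → write 1, move S, go to Q
Q | _____[1]1_   read 1 → write 0, move S, go to Q
Q | _____[0]1_   read 0 → write _, move R, go to P
P | ______[1]_   read 1 → write 1, move S, go to Q
Q | ______[1]_   read 1 → write 0, move S, go to Q
Q | ______[0]_   read 0 → write _, move R, go to P
P | _______[_]
At halt the head is at cell 7.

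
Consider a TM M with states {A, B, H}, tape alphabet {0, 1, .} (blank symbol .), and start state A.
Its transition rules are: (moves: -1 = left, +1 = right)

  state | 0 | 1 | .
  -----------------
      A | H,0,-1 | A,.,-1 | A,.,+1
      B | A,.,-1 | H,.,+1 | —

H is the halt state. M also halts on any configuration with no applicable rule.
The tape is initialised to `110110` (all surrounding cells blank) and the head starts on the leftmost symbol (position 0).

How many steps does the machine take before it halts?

7

A | .[1]10110   read 1 → write ., move -1, go to A
A | [.].10110   read . → write ., move +1, go to A
A | .[.]10110   read . → write ., move +1, go to A
A | ..[1]0110   read 1 → write ., move -1, go to A
A | .[.].0110   read . → write ., move +1, go to A
A | ..[.]0110   read . → write ., move +1, go to A
A | ...[0]110   read 0 → write 0, move -1, go to H
H | ..[.]0110
M halts after 7 transitions.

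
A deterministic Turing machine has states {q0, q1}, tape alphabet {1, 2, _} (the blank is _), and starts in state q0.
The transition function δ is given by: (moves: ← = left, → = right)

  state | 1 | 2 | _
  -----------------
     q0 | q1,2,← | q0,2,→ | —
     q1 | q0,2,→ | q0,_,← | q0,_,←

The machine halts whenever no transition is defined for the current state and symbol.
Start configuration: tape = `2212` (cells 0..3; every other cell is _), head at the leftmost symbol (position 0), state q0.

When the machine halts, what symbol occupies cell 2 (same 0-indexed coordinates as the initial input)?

2

state=q0 head=0 tape=[2]212   (q0,2)→(q0,2,→)
state=q0 head=1 tape=2[2]12   (q0,2)→(q0,2,→)
state=q0 head=2 tape=22[1]2   (q0,1)→(q1,2,←)
state=q1 head=1 tape=2[2]22   (q1,2)→(q0,_,←)
state=q0 head=0 tape=[2]_22   (q0,2)→(q0,2,→)
state=q0 head=1 tape=2[_]22
Cell 2 holds 2 when M halts.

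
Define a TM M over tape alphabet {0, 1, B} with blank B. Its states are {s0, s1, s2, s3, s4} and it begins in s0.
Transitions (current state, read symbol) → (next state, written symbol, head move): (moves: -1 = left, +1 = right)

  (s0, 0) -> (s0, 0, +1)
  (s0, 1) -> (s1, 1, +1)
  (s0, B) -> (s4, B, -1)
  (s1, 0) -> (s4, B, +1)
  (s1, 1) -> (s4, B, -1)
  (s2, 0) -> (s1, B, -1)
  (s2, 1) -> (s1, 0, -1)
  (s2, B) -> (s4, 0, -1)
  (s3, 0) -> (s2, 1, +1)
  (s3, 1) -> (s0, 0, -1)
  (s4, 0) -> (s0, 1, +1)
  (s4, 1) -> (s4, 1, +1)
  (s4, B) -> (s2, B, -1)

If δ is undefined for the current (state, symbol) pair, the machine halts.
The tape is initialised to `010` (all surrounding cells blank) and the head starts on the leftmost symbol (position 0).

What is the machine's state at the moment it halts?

state=s0 head=0 tape=B[0]10B   (s0,0)→(s0,0,+1)
state=s0 head=1 tape=B0[1]0B   (s0,1)→(s1,1,+1)
state=s1 head=2 tape=B01[0]B   (s1,0)→(s4,B,+1)
state=s4 head=3 tape=B01B[B]   (s4,B)→(s2,B,-1)
state=s2 head=2 tape=B01[B]B   (s2,B)→(s4,0,-1)
state=s4 head=1 tape=B0[1]0B   (s4,1)→(s4,1,+1)
state=s4 head=2 tape=B01[0]B   (s4,0)→(s0,1,+1)
state=s0 head=3 tape=B011[B]   (s0,B)→(s4,B,-1)
state=s4 head=2 tape=B01[1]B   (s4,1)→(s4,1,+1)
state=s4 head=3 tape=B011[B]   (s4,B)→(s2,B,-1)
state=s2 head=2 tape=B01[1]B   (s2,1)→(s1,0,-1)
state=s1 head=1 tape=B0[1]0B   (s1,1)→(s4,B,-1)
state=s4 head=0 tape=B[0]B0B   (s4,0)→(s0,1,+1)
state=s0 head=1 tape=B1[B]0B   (s0,B)→(s4,B,-1)
state=s4 head=0 tape=B[1]B0B   (s4,1)→(s4,1,+1)
state=s4 head=1 tape=B1[B]0B   (s4,B)→(s2,B,-1)
state=s2 head=0 tape=B[1]B0B   (s2,1)→(s1,0,-1)
state=s1 head=-1 tape=[B]0B0B
No transition is defined for (s1, B); M halts in state s1.

s1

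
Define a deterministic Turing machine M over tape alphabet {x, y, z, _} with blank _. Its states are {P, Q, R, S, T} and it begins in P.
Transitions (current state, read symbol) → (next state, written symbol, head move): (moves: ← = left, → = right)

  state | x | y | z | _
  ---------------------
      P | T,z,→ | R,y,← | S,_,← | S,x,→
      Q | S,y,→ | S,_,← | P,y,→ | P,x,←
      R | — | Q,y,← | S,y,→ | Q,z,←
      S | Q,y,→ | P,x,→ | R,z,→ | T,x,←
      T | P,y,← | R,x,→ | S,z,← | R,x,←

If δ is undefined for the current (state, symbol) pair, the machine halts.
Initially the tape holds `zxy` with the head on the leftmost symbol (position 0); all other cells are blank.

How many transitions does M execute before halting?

23

P | _____[z]xy_   read z → write _, move ←, go to S
S | ____[_]_xy_   read _ → write x, move ←, go to T
T | ___[_]x_xy_   read _ → write x, move ←, go to R
R | __[_]xx_xy_   read _ → write z, move ←, go to Q
Q | _[_]zxx_xy_   read _ → write x, move ←, go to P
P | [_]xzxx_xy_   read _ → write x, move →, go to S
S | x[x]zxx_xy_   read x → write y, move →, go to Q
Q | xy[z]xx_xy_   read z → write y, move →, go to P
P | xyy[x]x_xy_   read x → write z, move →, go to T
T | xyyz[x]_xy_   read x → write y, move ←, go to P
P | xyy[z]y_xy_   read z → write _, move ←, go to S
S | xy[y]_y_xy_   read y → write x, move →, go to P
P | xyx[_]y_xy_   read _ → write x, move →, go to S
S | xyxx[y]_xy_   read y → write x, move →, go to P
P | xyxxx[_]xy_   read _ → write x, move →, go to S
S | xyxxxx[x]y_   read x → write y, move →, go to Q
Q | xyxxxxy[y]_   read y → write _, move ←, go to S
S | xyxxxx[y]__   read y → write x, move →, go to P
P | xyxxxxx[_]_   read _ → write x, move →, go to S
S | xyxxxxxx[_]   read _ → write x, move ←, go to T
T | xyxxxxx[x]x   read x → write y, move ←, go to P
P | xyxxxx[x]yx   read x → write z, move →, go to T
T | xyxxxxz[y]x   read y → write x, move →, go to R
R | xyxxxxzx[x]
M halts after 23 transitions.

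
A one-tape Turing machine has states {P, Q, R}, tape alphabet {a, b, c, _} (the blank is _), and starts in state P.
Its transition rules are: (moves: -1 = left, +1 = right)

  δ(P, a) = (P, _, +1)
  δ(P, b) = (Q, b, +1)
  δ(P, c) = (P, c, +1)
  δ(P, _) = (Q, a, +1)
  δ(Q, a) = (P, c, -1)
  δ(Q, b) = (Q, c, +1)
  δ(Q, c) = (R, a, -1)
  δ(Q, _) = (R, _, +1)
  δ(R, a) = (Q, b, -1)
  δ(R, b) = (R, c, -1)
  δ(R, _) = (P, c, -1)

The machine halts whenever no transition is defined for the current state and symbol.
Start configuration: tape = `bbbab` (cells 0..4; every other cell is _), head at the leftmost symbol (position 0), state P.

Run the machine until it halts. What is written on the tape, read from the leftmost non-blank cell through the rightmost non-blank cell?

bcccccccca

state=P head=0 tape=[b]bbab_____   (P,b)→(Q,b,+1)
state=Q head=1 tape=b[b]bab_____   (Q,b)→(Q,c,+1)
state=Q head=2 tape=bc[b]ab_____   (Q,b)→(Q,c,+1)
state=Q head=3 tape=bcc[a]b_____   (Q,a)→(P,c,-1)
state=P head=2 tape=bc[c]cb_____   (P,c)→(P,c,+1)
state=P head=3 tape=bcc[c]b_____   (P,c)→(P,c,+1)
state=P head=4 tape=bccc[b]_____   (P,b)→(Q,b,+1)
state=Q head=5 tape=bcccb[_]____   (Q,_)→(R,_,+1)
state=R head=6 tape=bcccb_[_]___   (R,_)→(P,c,-1)
state=P head=5 tape=bcccb[_]c___   (P,_)→(Q,a,+1)
state=Q head=6 tape=bcccba[c]___   (Q,c)→(R,a,-1)
state=R head=5 tape=bcccb[a]a___   (R,a)→(Q,b,-1)
state=Q head=4 tape=bccc[b]ba___   (Q,b)→(Q,c,+1)
state=Q head=5 tape=bcccc[b]a___   (Q,b)→(Q,c,+1)
state=Q head=6 tape=bccccc[a]___   (Q,a)→(P,c,-1)
state=P head=5 tape=bcccc[c]c___   (P,c)→(P,c,+1)
state=P head=6 tape=bccccc[c]___   (P,c)→(P,c,+1)
state=P head=7 tape=bcccccc[_]__   (P,_)→(Q,a,+1)
state=Q head=8 tape=bcccccca[_]_   (Q,_)→(R,_,+1)
state=R head=9 tape=bcccccca_[_]   (R,_)→(P,c,-1)
state=P head=8 tape=bcccccca[_]c   (P,_)→(Q,a,+1)
state=Q head=9 tape=bccccccaa[c]   (Q,c)→(R,a,-1)
state=R head=8 tape=bcccccca[a]a   (R,a)→(Q,b,-1)
state=Q head=7 tape=bcccccc[a]ba   (Q,a)→(P,c,-1)
state=P head=6 tape=bccccc[c]cba   (P,c)→(P,c,+1)
state=P head=7 tape=bcccccc[c]ba   (P,c)→(P,c,+1)
state=P head=8 tape=bccccccc[b]a   (P,b)→(Q,b,+1)
state=Q head=9 tape=bcccccccb[a]   (Q,a)→(P,c,-1)
state=P head=8 tape=bccccccc[b]c   (P,b)→(Q,b,+1)
state=Q head=9 tape=bcccccccb[c]   (Q,c)→(R,a,-1)
state=R head=8 tape=bccccccc[b]a   (R,b)→(R,c,-1)
state=R head=7 tape=bcccccc[c]ca
The non-blank tape span at halt is bcccccccca.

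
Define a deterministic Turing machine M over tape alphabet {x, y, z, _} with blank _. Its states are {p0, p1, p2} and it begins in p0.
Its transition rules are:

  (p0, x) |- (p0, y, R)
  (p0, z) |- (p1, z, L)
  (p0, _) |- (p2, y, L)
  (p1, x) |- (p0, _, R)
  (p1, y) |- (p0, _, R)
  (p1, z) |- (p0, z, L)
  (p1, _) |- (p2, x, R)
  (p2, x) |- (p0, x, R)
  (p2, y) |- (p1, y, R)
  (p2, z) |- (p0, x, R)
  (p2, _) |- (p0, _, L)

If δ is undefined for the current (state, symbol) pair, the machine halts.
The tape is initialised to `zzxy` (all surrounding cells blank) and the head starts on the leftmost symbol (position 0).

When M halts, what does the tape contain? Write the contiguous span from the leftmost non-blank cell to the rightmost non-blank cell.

xxxyy

p0 | _[z]zxy   read z → write z, move L, go to p1
p1 | [_]zzxy   read _ → write x, move R, go to p2
p2 | x[z]zxy   read z → write x, move R, go to p0
p0 | xx[z]xy   read z → write z, move L, go to p1
p1 | x[x]zxy   read x → write _, move R, go to p0
p0 | x_[z]xy   read z → write z, move L, go to p1
p1 | x[_]zxy   read _ → write x, move R, go to p2
p2 | xx[z]xy   read z → write x, move R, go to p0
p0 | xxx[x]y   read x → write y, move R, go to p0
p0 | xxxy[y]
The non-blank tape span at halt is xxxyy.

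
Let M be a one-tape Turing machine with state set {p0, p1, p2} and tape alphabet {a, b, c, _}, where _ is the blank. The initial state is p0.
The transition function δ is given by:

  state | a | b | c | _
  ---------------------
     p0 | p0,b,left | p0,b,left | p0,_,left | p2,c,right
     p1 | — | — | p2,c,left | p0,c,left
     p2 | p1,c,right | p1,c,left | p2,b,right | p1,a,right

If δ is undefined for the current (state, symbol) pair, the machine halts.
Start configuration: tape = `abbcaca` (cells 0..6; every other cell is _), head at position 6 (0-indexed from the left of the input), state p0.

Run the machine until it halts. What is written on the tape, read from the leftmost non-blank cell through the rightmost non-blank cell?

state=p0 head=6 tape=__abbcac[a]   (p0,a)→(p0,b,left)
state=p0 head=5 tape=__abbca[c]b   (p0,c)→(p0,_,left)
state=p0 head=4 tape=__abbc[a]_b   (p0,a)→(p0,b,left)
state=p0 head=3 tape=__abb[c]b_b   (p0,c)→(p0,_,left)
state=p0 head=2 tape=__ab[b]_b_b   (p0,b)→(p0,b,left)
state=p0 head=1 tape=__a[b]b_b_b   (p0,b)→(p0,b,left)
state=p0 head=0 tape=__[a]bb_b_b   (p0,a)→(p0,b,left)
state=p0 head=-1 tape=_[_]bbb_b_b   (p0,_)→(p2,c,right)
state=p2 head=0 tape=_c[b]bb_b_b   (p2,b)→(p1,c,left)
state=p1 head=-1 tape=_[c]cbb_b_b   (p1,c)→(p2,c,left)
state=p2 head=-2 tape=[_]ccbb_b_b   (p2,_)→(p1,a,right)
state=p1 head=-1 tape=a[c]cbb_b_b   (p1,c)→(p2,c,left)
state=p2 head=-2 tape=[a]ccbb_b_b   (p2,a)→(p1,c,right)
state=p1 head=-1 tape=c[c]cbb_b_b   (p1,c)→(p2,c,left)
state=p2 head=-2 tape=[c]ccbb_b_b   (p2,c)→(p2,b,right)
state=p2 head=-1 tape=b[c]cbb_b_b   (p2,c)→(p2,b,right)
state=p2 head=0 tape=bb[c]bb_b_b   (p2,c)→(p2,b,right)
state=p2 head=1 tape=bbb[b]b_b_b   (p2,b)→(p1,c,left)
state=p1 head=0 tape=bb[b]cb_b_b
The non-blank tape span at halt is bbbcb_b_b.

bbbcb_b_b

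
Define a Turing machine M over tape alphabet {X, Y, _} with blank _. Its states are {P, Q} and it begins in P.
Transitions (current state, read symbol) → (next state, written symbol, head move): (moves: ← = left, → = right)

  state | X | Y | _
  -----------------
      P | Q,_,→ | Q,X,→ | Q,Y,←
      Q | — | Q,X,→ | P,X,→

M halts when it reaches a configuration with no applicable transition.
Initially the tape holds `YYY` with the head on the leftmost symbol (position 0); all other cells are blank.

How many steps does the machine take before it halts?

5

P | [Y]YY__   read Y → write X, move →, go to Q
Q | X[Y]Y__   read Y → write X, move →, go to Q
Q | XX[Y]__   read Y → write X, move →, go to Q
Q | XXX[_]_   read _ → write X, move →, go to P
P | XXXX[_]   read _ → write Y, move ←, go to Q
Q | XXX[X]Y
M halts after 5 transitions.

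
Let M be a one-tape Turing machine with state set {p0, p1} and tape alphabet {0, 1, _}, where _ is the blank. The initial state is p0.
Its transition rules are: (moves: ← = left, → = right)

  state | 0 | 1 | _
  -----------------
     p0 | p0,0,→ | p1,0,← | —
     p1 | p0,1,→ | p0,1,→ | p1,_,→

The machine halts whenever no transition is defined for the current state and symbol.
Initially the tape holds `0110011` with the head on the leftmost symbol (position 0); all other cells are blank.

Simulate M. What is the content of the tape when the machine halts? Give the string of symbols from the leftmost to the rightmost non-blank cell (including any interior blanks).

state=p0 head=0 tape=[0]110011_   (p0,0)→(p0,0,→)
state=p0 head=1 tape=0[1]10011_   (p0,1)→(p1,0,←)
state=p1 head=0 tape=[0]010011_   (p1,0)→(p0,1,→)
state=p0 head=1 tape=1[0]10011_   (p0,0)→(p0,0,→)
state=p0 head=2 tape=10[1]0011_   (p0,1)→(p1,0,←)
state=p1 head=1 tape=1[0]00011_   (p1,0)→(p0,1,→)
state=p0 head=2 tape=11[0]0011_   (p0,0)→(p0,0,→)
state=p0 head=3 tape=110[0]011_   (p0,0)→(p0,0,→)
state=p0 head=4 tape=1100[0]11_   (p0,0)→(p0,0,→)
state=p0 head=5 tape=11000[1]1_   (p0,1)→(p1,0,←)
state=p1 head=4 tape=1100[0]01_   (p1,0)→(p0,1,→)
state=p0 head=5 tape=11001[0]1_   (p0,0)→(p0,0,→)
state=p0 head=6 tape=110010[1]_   (p0,1)→(p1,0,←)
state=p1 head=5 tape=11001[0]0_   (p1,0)→(p0,1,→)
state=p0 head=6 tape=110011[0]_   (p0,0)→(p0,0,→)
state=p0 head=7 tape=1100110[_]
The non-blank tape span at halt is 1100110.

1100110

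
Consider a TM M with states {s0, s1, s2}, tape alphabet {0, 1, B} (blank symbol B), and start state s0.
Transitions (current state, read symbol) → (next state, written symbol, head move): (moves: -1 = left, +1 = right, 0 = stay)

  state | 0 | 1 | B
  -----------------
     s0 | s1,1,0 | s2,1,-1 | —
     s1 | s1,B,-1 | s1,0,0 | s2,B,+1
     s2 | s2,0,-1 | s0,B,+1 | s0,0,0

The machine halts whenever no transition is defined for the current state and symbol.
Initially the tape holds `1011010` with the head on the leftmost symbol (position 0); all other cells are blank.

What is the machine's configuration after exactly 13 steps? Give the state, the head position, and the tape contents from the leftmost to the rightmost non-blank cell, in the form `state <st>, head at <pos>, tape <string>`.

state s1, head at -1, tape 11011010

state=s0 head=0 tape=BB[1]011010   (s0,1)→(s2,1,-1)
state=s2 head=-1 tape=B[B]1011010   (s2,B)→(s0,0,0)
state=s0 head=-1 tape=B[0]1011010   (s0,0)→(s1,1,0)
state=s1 head=-1 tape=B[1]1011010   (s1,1)→(s1,0,0)
state=s1 head=-1 tape=B[0]1011010   (s1,0)→(s1,B,-1)
state=s1 head=-2 tape=[B]B1011010   (s1,B)→(s2,B,+1)
state=s2 head=-1 tape=B[B]1011010   (s2,B)→(s0,0,0)
state=s0 head=-1 tape=B[0]1011010   (s0,0)→(s1,1,0)
state=s1 head=-1 tape=B[1]1011010   (s1,1)→(s1,0,0)
state=s1 head=-1 tape=B[0]1011010   (s1,0)→(s1,B,-1)
state=s1 head=-2 tape=[B]B1011010   (s1,B)→(s2,B,+1)
state=s2 head=-1 tape=B[B]1011010   (s2,B)→(s0,0,0)
state=s0 head=-1 tape=B[0]1011010   (s0,0)→(s1,1,0)
state=s1 head=-1 tape=B[1]1011010
After 13 steps: state s1, head at -1, tape 11011010.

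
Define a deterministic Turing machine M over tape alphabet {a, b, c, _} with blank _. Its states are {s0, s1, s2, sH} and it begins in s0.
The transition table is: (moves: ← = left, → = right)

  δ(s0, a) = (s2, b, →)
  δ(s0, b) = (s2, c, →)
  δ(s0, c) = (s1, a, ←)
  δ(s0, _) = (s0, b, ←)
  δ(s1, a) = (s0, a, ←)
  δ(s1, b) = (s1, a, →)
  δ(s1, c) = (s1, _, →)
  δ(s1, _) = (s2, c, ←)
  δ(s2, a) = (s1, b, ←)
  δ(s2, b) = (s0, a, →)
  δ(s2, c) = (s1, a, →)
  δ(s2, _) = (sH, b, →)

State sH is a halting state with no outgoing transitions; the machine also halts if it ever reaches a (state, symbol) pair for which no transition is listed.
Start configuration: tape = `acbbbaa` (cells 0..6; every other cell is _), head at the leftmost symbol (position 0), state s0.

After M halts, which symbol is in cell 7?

b

state=s0 head=0 tape=[a]cbbbaa__   (s0,a)→(s2,b,→)
state=s2 head=1 tape=b[c]bbbaa__   (s2,c)→(s1,a,→)
state=s1 head=2 tape=ba[b]bbaa__   (s1,b)→(s1,a,→)
state=s1 head=3 tape=baa[b]baa__   (s1,b)→(s1,a,→)
state=s1 head=4 tape=baaa[b]aa__   (s1,b)→(s1,a,→)
state=s1 head=5 tape=baaaa[a]a__   (s1,a)→(s0,a,←)
state=s0 head=4 tape=baaa[a]aa__   (s0,a)→(s2,b,→)
state=s2 head=5 tape=baaab[a]a__   (s2,a)→(s1,b,←)
state=s1 head=4 tape=baaa[b]ba__   (s1,b)→(s1,a,→)
state=s1 head=5 tape=baaaa[b]a__   (s1,b)→(s1,a,→)
state=s1 head=6 tape=baaaaa[a]__   (s1,a)→(s0,a,←)
state=s0 head=5 tape=baaaa[a]a__   (s0,a)→(s2,b,→)
state=s2 head=6 tape=baaaab[a]__   (s2,a)→(s1,b,←)
state=s1 head=5 tape=baaaa[b]b__   (s1,b)→(s1,a,→)
state=s1 head=6 tape=baaaaa[b]__   (s1,b)→(s1,a,→)
state=s1 head=7 tape=baaaaaa[_]_   (s1,_)→(s2,c,←)
state=s2 head=6 tape=baaaaa[a]c_   (s2,a)→(s1,b,←)
state=s1 head=5 tape=baaaa[a]bc_   (s1,a)→(s0,a,←)
state=s0 head=4 tape=baaa[a]abc_   (s0,a)→(s2,b,→)
state=s2 head=5 tape=baaab[a]bc_   (s2,a)→(s1,b,←)
state=s1 head=4 tape=baaa[b]bbc_   (s1,b)→(s1,a,→)
state=s1 head=5 tape=baaaa[b]bc_   (s1,b)→(s1,a,→)
state=s1 head=6 tape=baaaaa[b]c_   (s1,b)→(s1,a,→)
state=s1 head=7 tape=baaaaaa[c]_   (s1,c)→(s1,_,→)
state=s1 head=8 tape=baaaaaa_[_]   (s1,_)→(s2,c,←)
state=s2 head=7 tape=baaaaaa[_]c   (s2,_)→(sH,b,→)
state=sH head=8 tape=baaaaaab[c]
Cell 7 holds b when M halts.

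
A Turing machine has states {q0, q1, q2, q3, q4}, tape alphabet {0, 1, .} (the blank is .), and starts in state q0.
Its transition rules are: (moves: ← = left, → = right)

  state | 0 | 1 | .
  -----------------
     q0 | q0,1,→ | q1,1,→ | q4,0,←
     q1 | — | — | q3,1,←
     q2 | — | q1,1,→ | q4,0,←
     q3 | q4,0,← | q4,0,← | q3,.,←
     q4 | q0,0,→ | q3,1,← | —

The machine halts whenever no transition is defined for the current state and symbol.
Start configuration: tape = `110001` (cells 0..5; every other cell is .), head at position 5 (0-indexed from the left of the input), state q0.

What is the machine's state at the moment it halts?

q1

state=q0 head=5 tape=11000[1]..   (q0,1)→(q1,1,→)
state=q1 head=6 tape=110001[.].   (q1,.)→(q3,1,←)
state=q3 head=5 tape=11000[1]1.   (q3,1)→(q4,0,←)
state=q4 head=4 tape=1100[0]01.   (q4,0)→(q0,0,→)
state=q0 head=5 tape=11000[0]1.   (q0,0)→(q0,1,→)
state=q0 head=6 tape=110001[1].   (q0,1)→(q1,1,→)
state=q1 head=7 tape=1100011[.]   (q1,.)→(q3,1,←)
state=q3 head=6 tape=110001[1]1   (q3,1)→(q4,0,←)
state=q4 head=5 tape=11000[1]01   (q4,1)→(q3,1,←)
state=q3 head=4 tape=1100[0]101   (q3,0)→(q4,0,←)
state=q4 head=3 tape=110[0]0101   (q4,0)→(q0,0,→)
state=q0 head=4 tape=1100[0]101   (q0,0)→(q0,1,→)
state=q0 head=5 tape=11001[1]01   (q0,1)→(q1,1,→)
state=q1 head=6 tape=110011[0]1
No transition is defined for (q1, 0); M halts in state q1.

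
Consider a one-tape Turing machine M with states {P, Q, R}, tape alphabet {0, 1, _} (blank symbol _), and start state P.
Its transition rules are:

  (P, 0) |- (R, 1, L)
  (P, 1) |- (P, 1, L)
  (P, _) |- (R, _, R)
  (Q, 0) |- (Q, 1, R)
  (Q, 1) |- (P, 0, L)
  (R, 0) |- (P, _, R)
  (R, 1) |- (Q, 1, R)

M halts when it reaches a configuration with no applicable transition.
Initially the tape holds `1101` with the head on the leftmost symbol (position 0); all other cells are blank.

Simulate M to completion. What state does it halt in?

state=P head=0 tape=_[1]101_   (P,1)→(P,1,L)
state=P head=-1 tape=[_]1101_   (P,_)→(R,_,R)
state=R head=0 tape=_[1]101_   (R,1)→(Q,1,R)
state=Q head=1 tape=_1[1]01_   (Q,1)→(P,0,L)
state=P head=0 tape=_[1]001_   (P,1)→(P,1,L)
state=P head=-1 tape=[_]1001_   (P,_)→(R,_,R)
state=R head=0 tape=_[1]001_   (R,1)→(Q,1,R)
state=Q head=1 tape=_1[0]01_   (Q,0)→(Q,1,R)
state=Q head=2 tape=_11[0]1_   (Q,0)→(Q,1,R)
state=Q head=3 tape=_111[1]_   (Q,1)→(P,0,L)
state=P head=2 tape=_11[1]0_   (P,1)→(P,1,L)
state=P head=1 tape=_1[1]10_   (P,1)→(P,1,L)
state=P head=0 tape=_[1]110_   (P,1)→(P,1,L)
state=P head=-1 tape=[_]1110_   (P,_)→(R,_,R)
state=R head=0 tape=_[1]110_   (R,1)→(Q,1,R)
state=Q head=1 tape=_1[1]10_   (Q,1)→(P,0,L)
state=P head=0 tape=_[1]010_   (P,1)→(P,1,L)
state=P head=-1 tape=[_]1010_   (P,_)→(R,_,R)
state=R head=0 tape=_[1]010_   (R,1)→(Q,1,R)
state=Q head=1 tape=_1[0]10_   (Q,0)→(Q,1,R)
state=Q head=2 tape=_11[1]0_   (Q,1)→(P,0,L)
state=P head=1 tape=_1[1]00_   (P,1)→(P,1,L)
state=P head=0 tape=_[1]100_   (P,1)→(P,1,L)
state=P head=-1 tape=[_]1100_   (P,_)→(R,_,R)
state=R head=0 tape=_[1]100_   (R,1)→(Q,1,R)
state=Q head=1 tape=_1[1]00_   (Q,1)→(P,0,L)
state=P head=0 tape=_[1]000_   (P,1)→(P,1,L)
state=P head=-1 tape=[_]1000_   (P,_)→(R,_,R)
state=R head=0 tape=_[1]000_   (R,1)→(Q,1,R)
state=Q head=1 tape=_1[0]00_   (Q,0)→(Q,1,R)
state=Q head=2 tape=_11[0]0_   (Q,0)→(Q,1,R)
state=Q head=3 tape=_111[0]_   (Q,0)→(Q,1,R)
state=Q head=4 tape=_1111[_]
No transition is defined for (Q, _); M halts in state Q.

Q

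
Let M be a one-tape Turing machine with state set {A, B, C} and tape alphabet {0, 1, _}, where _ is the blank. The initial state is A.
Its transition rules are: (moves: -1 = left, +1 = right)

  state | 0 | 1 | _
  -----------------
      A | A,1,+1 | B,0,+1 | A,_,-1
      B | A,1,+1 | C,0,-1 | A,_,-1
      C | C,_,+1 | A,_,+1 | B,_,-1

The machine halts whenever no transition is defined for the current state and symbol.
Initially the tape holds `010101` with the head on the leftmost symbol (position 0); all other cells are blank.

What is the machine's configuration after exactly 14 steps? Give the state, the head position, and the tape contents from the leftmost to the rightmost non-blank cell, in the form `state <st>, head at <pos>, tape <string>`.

A | [0]10101_   read 0 → write 1, move +1, go to A
A | 1[1]0101_   read 1 → write 0, move +1, go to B
B | 10[0]101_   read 0 → write 1, move +1, go to A
A | 101[1]01_   read 1 → write 0, move +1, go to B
B | 1010[0]1_   read 0 → write 1, move +1, go to A
A | 10101[1]_   read 1 → write 0, move +1, go to B
B | 101010[_]   read _ → write _, move -1, go to A
A | 10101[0]_   read 0 → write 1, move +1, go to A
A | 101011[_]   read _ → write _, move -1, go to A
A | 10101[1]_   read 1 → write 0, move +1, go to B
B | 101010[_]   read _ → write _, move -1, go to A
A | 10101[0]_   read 0 → write 1, move +1, go to A
A | 101011[_]   read _ → write _, move -1, go to A
A | 10101[1]_   read 1 → write 0, move +1, go to B
B | 101010[_]
After 14 steps: state B, head at 6, tape 101010.

state B, head at 6, tape 101010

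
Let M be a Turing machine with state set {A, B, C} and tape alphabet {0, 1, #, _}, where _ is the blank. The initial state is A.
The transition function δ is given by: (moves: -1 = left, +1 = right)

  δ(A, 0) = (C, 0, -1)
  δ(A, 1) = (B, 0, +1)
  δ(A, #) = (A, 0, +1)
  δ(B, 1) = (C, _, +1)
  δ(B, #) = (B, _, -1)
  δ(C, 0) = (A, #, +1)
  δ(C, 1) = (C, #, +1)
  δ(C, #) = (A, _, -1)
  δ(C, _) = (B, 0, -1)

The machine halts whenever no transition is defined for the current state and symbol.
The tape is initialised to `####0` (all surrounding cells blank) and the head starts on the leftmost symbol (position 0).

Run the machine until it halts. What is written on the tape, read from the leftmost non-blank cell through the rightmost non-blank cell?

A | __[#]###0   read # → write 0, move +1, go to A
A | __0[#]##0   read # → write 0, move +1, go to A
A | __00[#]#0   read # → write 0, move +1, go to A
A | __000[#]0   read # → write 0, move +1, go to A
A | __0000[0]   read 0 → write 0, move -1, go to C
C | __000[0]0   read 0 → write #, move +1, go to A
A | __000#[0]   read 0 → write 0, move -1, go to C
C | __000[#]0   read # → write _, move -1, go to A
A | __00[0]_0   read 0 → write 0, move -1, go to C
C | __0[0]0_0   read 0 → write #, move +1, go to A
A | __0#[0]_0   read 0 → write 0, move -1, go to C
C | __0[#]0_0   read # → write _, move -1, go to A
A | __[0]_0_0   read 0 → write 0, move -1, go to C
C | _[_]0_0_0   read _ → write 0, move -1, go to B
B | [_]00_0_0
The non-blank tape span at halt is 00_0_0.

00_0_0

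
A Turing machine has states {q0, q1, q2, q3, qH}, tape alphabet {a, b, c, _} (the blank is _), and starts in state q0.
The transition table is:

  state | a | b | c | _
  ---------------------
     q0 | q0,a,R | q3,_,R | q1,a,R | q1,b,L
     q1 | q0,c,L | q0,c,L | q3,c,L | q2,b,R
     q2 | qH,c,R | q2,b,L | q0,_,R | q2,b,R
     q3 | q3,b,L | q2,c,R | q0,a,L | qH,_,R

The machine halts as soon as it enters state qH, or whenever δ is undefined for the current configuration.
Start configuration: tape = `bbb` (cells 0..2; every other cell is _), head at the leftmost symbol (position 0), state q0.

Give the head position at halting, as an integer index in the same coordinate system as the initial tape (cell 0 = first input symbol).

q0 | [b]bb__   read b → write _, move R, go to q3
q3 | _[b]b__   read b → write c, move R, go to q2
q2 | _c[b]__   read b → write b, move L, go to q2
q2 | _[c]b__   read c → write _, move R, go to q0
q0 | __[b]__   read b → write _, move R, go to q3
q3 | ___[_]_   read _ → write _, move R, go to qH
qH | ____[_]
At halt the head is at cell 4.

4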